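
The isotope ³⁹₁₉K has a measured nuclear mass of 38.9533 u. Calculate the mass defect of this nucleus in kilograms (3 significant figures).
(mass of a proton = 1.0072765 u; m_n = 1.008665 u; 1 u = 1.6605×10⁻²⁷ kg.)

Z = 19, so N = A − Z = 39 − 19 = 20.
Mass of separated nucleons = 19(1.0072765) + 20(1.008665) = 19.1382535 + 20.173300 = 39.3115535 u
Δm = 39.3115535 − 38.9533 = 0.3582535 u
In SI units: 0.3582535 u × 1.6605×10⁻²⁷ kg/u = 5.9488e-28 kg

5.95e-28 kg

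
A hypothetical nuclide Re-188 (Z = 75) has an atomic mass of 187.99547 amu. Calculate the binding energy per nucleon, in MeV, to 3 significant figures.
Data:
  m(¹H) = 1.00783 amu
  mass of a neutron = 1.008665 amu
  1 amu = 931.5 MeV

Total constituent mass: 75 × 1.00783 + 113 × 1.008665 = 189.566395 amu
Δm = 189.566395 − 187.99547 = 1.570925 amu
Converting to energy: 1.570925 amu × 931.5 MeV/amu = 1463.32 MeV
Dividing by A = 188 gives 7.784 MeV per nucleon.

7.78 MeV/nucleon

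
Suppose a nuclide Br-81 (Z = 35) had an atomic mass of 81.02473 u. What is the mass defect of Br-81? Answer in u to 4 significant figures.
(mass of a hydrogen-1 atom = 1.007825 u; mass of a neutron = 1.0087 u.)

Z = 35, so N = A − Z = 81 − 35 = 46.
Mass of separated nucleons = 35(1.007825) + 46(1.0087) = 35.273875 + 46.4002 = 81.674075 u
The mass defect is 81.674075 − 81.02473 = 0.649345 u.

0.6493 u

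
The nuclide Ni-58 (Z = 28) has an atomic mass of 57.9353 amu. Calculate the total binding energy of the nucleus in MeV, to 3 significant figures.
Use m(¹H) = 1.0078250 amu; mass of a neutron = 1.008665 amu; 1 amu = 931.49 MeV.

Z = 28, so N = A − Z = 58 − 28 = 30.
Mass of separated nucleons = 28(1.0078250) + 30(1.008665) = 28.2191000 + 30.259950 = 58.4790500 amu
The mass defect is 58.4790500 − 57.9353 = 0.5437500 amu.
Converting to energy: 0.5437500 amu × 931.49 MeV/amu = 506.498 MeV

506 MeV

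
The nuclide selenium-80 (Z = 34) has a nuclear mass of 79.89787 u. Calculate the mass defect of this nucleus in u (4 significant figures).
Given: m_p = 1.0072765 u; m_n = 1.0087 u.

With 34 protons and 46 neutrons (A = 80):
Σm = 34·m_p + 46·m_n = 34.2474010 + 46.4002 = 80.6476010 u
Mass defect Δm = 80.6476010 − 79.89787 = 0.7497310 u

0.7497 u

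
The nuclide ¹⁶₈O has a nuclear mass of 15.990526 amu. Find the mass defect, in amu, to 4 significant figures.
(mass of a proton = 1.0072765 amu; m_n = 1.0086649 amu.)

0.1370 amu

Z = 8, so N = A − Z = 16 − 8 = 8.
Σm = 8·m_p + 8·m_n = 8.0582120 + 8.0693192 = 16.1275312 amu
Mass defect Δm = 16.1275312 − 15.990526 = 0.1370052 amu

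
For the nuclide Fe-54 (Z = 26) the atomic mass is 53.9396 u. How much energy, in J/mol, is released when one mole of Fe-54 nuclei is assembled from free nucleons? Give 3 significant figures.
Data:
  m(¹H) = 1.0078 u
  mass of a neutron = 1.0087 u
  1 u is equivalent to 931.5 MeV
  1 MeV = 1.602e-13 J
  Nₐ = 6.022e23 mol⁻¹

Mass of separated nucleons = 26(1.0078) + 28(1.0087) = 26.2028 + 28.2436 = 54.4464 u
Mass defect Δm = 54.4464 − 53.9396 = 0.5068 u
E_B = 0.5068 × 931.5 = 472.084 MeV
Per nucleus in joules: 472.084 MeV × 1.602e-13 J/MeV = 7.5628e-11 J
Per mole: 7.5628e-11 J × 6.022e23 mol⁻¹ = 4.5543e+13 J/mol

4.55e+13 J/mol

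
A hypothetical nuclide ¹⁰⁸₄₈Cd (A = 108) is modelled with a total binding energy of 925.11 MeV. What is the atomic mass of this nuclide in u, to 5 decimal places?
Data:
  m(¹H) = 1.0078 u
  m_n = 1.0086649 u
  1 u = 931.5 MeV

107.90115 u

Mass defect = 925.11 MeV / (931.5 MeV/u) = 0.9931401 u
Constituent mass = 48(1.0078) + 60(1.0086649) = 108.8942940 u
Atomic mass = 108.8942940 − 0.9931401 = 107.9011539 u ≈ 107.90115 u (to 5 decimal places)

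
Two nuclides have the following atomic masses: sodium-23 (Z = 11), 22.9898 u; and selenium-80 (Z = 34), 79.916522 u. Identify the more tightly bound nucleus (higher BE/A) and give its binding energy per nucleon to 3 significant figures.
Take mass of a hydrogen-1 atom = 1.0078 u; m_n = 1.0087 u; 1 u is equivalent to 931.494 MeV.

selenium-80; 8.72 MeV/nucleon

sodium-23: Σm = 11(1.0078) + 12(1.0087) = 23.1902 u; Δm = 0.2004 u; E_B = 186.67 MeV; E_B/A = 8.116 MeV
selenium-80: Σm = 34(1.0078) + 46(1.0087) = 80.6654 u; Δm = 0.748878 u; E_B = 697.58 MeV; E_B/A = 8.720 MeV
selenium-80 has the higher binding energy per nucleon, so it is the more tightly bound nucleus.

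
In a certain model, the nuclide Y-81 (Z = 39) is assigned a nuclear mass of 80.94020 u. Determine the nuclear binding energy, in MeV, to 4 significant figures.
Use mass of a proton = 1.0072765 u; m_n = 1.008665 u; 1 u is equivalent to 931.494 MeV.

The nucleus contains 39 protons and 81 − 39 = 42 neutrons.
Mass of separated nucleons = 39(1.0072765) + 42(1.008665) = 39.2837835 + 42.363930 = 81.6477135 u
Mass defect Δm = 81.6477135 − 80.94020 = 0.7075135 u
Converting to energy: 0.7075135 u × 931.494 MeV/u = 659.045 MeV

659.0 MeV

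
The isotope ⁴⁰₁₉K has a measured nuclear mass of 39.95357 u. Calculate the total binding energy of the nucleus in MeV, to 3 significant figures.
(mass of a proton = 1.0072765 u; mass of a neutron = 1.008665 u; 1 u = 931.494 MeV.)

342 MeV

Mass of separated nucleons = 19(1.0072765) + 21(1.008665) = 19.1382535 + 21.181965 = 40.3202185 u
The mass defect is 40.3202185 − 39.95357 = 0.3666485 u.
Converting to energy: 0.3666485 u × 931.494 MeV/u = 341.531 MeV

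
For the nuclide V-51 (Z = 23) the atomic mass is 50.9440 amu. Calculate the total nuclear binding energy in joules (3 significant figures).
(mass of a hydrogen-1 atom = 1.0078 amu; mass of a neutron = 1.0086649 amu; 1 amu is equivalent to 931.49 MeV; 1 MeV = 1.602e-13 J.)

7.13e-11 J

With 23 protons and 28 neutrons (A = 51):
Σm = 23·m(¹H) + 28·m_n = 23.1794 + 28.2426172 = 51.4220172 amu
The mass defect is 51.4220172 − 50.9440 = 0.4780172 amu.
E_B = 0.4780172 × 931.49 = 445.268 MeV
In joules: 445.268 MeV × 1.602e-13 J/MeV = 7.1332e-11 J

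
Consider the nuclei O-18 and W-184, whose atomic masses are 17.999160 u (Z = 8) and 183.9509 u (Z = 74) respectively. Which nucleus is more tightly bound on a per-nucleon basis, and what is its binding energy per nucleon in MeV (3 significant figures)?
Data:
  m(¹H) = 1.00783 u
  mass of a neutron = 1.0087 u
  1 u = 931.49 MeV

W-184; 8.03 MeV/nucleon

O-18: Σm = 8(1.00783) + 10(1.0087) = 18.14964 u; Δm = 0.150480 u; E_B = 140.17 MeV; E_B/A = 7.787 MeV
W-184: Σm = 74(1.00783) + 110(1.0087) = 185.53642 u; Δm = 1.58552 u; E_B = 1476.9 MeV; E_B/A = 8.027 MeV
W-184 has the higher binding energy per nucleon, so it is the more tightly bound nucleus.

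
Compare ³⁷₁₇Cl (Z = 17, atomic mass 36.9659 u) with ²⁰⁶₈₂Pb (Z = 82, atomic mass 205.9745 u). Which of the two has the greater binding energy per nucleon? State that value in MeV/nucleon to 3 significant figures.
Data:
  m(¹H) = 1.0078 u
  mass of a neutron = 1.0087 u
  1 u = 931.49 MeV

³⁷₁₇Cl: Σm = 17(1.0078) + 20(1.0087) = 37.3066 u; Δm = 0.3407 u; E_B = 317.36 MeV; E_B/A = 8.577 MeV
²⁰⁶₈₂Pb: Σm = 82(1.0078) + 124(1.0087) = 207.7184 u; Δm = 1.7439 u; E_B = 1624.43 MeV; E_B/A = 7.886 MeV
³⁷₁₇Cl has the higher binding energy per nucleon, so it is the more tightly bound nucleus.

³⁷₁₇Cl; 8.58 MeV/nucleon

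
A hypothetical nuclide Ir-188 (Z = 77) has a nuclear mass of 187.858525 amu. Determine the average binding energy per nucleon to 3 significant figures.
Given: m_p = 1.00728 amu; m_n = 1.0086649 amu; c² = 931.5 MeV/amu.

With 77 protons and 111 neutrons (A = 188):
Σm = 77·m_p + 111·m_n = 77.56056 + 111.9618039 = 189.5223639 amu
The mass defect is 189.5223639 − 187.858525 = 1.6638389 amu.
Converting to energy: 1.6638389 amu × 931.5 MeV/amu = 1549.87 MeV
Per nucleon: 1549.87 / 188 = 8.244 MeV

8.24 MeV/nucleon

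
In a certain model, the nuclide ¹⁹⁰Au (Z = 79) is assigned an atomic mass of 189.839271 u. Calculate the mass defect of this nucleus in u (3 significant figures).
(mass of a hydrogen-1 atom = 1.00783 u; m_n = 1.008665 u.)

1.74 u

Z = 79, so N = A − Z = 190 − 79 = 111.
Total constituent mass: 79 × 1.00783 + 111 × 1.008665 = 191.580385 u
The mass defect is 191.580385 − 189.839271 = 1.741114 u.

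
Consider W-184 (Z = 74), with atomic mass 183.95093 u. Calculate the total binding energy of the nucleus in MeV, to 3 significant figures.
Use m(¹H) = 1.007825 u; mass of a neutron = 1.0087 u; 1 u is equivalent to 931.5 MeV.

Mass of separated nucleons = 74(1.007825) + 110(1.0087) = 74.579050 + 110.9570 = 185.536050 u
The mass defect is 185.536050 − 183.95093 = 1.585120 u.
E_B = 1.585120 × 931.5 = 1476.54 MeV

1480 MeV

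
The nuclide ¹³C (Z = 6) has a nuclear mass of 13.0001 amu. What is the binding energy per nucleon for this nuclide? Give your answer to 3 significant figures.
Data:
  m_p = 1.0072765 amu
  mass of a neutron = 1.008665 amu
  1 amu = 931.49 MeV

7.47 MeV/nucleon

Total constituent mass: 6 × 1.0072765 + 7 × 1.008665 = 13.1043140 amu
Δm = 13.1043140 − 13.0001 = 0.1042140 amu
E_B = 0.1042140 × 931.49 = 97.0743 MeV
Dividing by A = 13 gives 7.467 MeV per nucleon.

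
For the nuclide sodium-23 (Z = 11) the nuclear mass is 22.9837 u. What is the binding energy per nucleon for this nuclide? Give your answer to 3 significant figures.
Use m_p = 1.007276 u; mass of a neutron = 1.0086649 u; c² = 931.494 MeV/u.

8.11 MeV/nucleon

Total constituent mass: 11 × 1.007276 + 12 × 1.0086649 = 23.1840148 u
The mass defect is 23.1840148 − 22.9837 = 0.2003148 u.
Binding energy = Δm·c² = 0.2003148 × 931.494 MeV/u = 186.592 MeV
Dividing by A = 23 gives 8.113 MeV per nucleon.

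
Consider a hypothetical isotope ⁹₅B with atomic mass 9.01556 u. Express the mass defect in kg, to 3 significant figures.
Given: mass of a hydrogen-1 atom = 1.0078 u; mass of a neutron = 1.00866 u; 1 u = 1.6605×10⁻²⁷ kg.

Mass of separated nucleons = 5(1.0078) + 4(1.00866) = 5.0390 + 4.03464 = 9.07364 u
Δm = 9.07364 − 9.01556 = 0.05808 u
In SI units: 0.05808 u × 1.6605×10⁻²⁷ kg/u = 9.6442e-29 kg

9.64e-29 kg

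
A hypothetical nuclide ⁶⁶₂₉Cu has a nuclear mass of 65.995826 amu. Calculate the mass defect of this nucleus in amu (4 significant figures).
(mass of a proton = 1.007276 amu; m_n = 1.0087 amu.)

0.5371 amu

The nucleus contains 29 protons and 66 − 29 = 37 neutrons.
Σm = 29·m_p + 37·m_n = 29.211004 + 37.3219 = 66.532904 amu
The mass defect is 66.532904 − 65.995826 = 0.537078 amu.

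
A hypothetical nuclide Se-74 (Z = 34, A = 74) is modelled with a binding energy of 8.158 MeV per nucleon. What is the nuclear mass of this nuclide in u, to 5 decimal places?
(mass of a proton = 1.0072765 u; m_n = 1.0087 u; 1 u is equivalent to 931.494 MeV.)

73.94731 u

Total binding energy = 74 × 8.158 = 603.692 MeV
Mass defect = 603.692 MeV / (931.494 MeV/u) = 0.6480901 u
Constituent mass = 34(1.0072765) + 40(1.0087) = 74.5954010 u
Nuclear mass = 74.5954010 − 0.6480901 = 73.9473109 u ≈ 73.94731 u (to 5 decimal places)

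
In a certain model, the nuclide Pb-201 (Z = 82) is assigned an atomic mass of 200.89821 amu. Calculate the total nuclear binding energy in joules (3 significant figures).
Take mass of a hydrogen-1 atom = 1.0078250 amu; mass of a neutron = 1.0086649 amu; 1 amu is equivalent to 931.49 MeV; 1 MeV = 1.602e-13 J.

2.65e-10 J

The nucleus contains 82 protons and 201 − 82 = 119 neutrons.
Total constituent mass: 82 × 1.0078250 + 119 × 1.0086649 = 202.6727731 amu
Δm = 202.6727731 − 200.89821 = 1.7745631 amu
Converting to energy: 1.7745631 amu × 931.49 MeV/amu = 1652.99 MeV
In joules: 1652.99 MeV × 1.602e-13 J/MeV = 2.6481e-10 J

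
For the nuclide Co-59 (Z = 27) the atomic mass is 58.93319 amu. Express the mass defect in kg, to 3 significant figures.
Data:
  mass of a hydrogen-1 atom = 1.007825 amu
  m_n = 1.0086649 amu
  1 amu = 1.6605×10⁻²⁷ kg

With 27 protons and 32 neutrons (A = 59):
Total constituent mass: 27 × 1.007825 + 32 × 1.0086649 = 59.4885518 amu
The mass defect is 59.4885518 − 58.93319 = 0.5553618 amu.
In SI units: 0.5553618 amu × 1.6605×10⁻²⁷ kg/amu = 9.2218e-28 kg

9.22e-28 kg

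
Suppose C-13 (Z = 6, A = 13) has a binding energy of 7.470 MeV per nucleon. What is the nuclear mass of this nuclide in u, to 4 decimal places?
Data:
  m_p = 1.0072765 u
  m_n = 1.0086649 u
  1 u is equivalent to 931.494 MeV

13.0001 u

Total binding energy = 13 × 7.470 = 97.110 MeV
Mass defect = 97.110 MeV / (931.494 MeV/u) = 0.104252 u
Constituent mass = 6(1.0072765) + 7(1.0086649) = 13.1043133 u
Nuclear mass = 13.1043133 − 0.104252 = 13.0000613 u ≈ 13.0001 u (to 4 decimal places)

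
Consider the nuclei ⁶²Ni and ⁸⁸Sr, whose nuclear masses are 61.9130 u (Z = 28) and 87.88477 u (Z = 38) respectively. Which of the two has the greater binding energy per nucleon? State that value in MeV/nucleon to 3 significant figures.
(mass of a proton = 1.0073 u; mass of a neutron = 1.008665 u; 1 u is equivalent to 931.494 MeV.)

⁶²Ni: Σm = 28(1.0073) + 34(1.008665) = 62.499010 u; Δm = 0.586010 u; E_B = 545.86 MeV; E_B/A = 8.804 MeV
⁸⁸Sr: Σm = 38(1.0073) + 50(1.008665) = 88.710650 u; Δm = 0.825880 u; E_B = 769.30 MeV; E_B/A = 8.742 MeV
⁶²Ni has the higher binding energy per nucleon, so it is the more tightly bound nucleus.

⁶²Ni; 8.80 MeV/nucleon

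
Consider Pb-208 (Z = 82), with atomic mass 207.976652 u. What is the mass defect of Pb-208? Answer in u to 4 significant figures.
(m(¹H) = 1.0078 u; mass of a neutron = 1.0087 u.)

Σm = 82·m(¹H) + 126·m_n = 82.6396 + 127.0962 = 209.7358 u
The mass defect is 209.7358 − 207.976652 = 1.759148 u.

1.759 u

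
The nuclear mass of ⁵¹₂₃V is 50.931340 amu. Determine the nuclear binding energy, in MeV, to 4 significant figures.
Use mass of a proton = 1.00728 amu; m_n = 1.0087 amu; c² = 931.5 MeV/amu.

Total constituent mass: 23 × 1.00728 + 28 × 1.0087 = 51.41104 amu
Mass defect Δm = 51.41104 − 50.931340 = 0.479700 amu
Converting to energy: 0.479700 amu × 931.5 MeV/amu = 446.841 MeV

446.8 MeV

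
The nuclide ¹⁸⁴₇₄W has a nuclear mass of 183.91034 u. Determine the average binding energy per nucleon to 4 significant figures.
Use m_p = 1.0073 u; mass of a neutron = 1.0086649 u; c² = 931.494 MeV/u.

8.014 MeV/nucleon

The nucleus contains 74 protons and 184 − 74 = 110 neutrons.
Σm = 74·m_p + 110·m_n = 74.5402 + 110.9531390 = 185.4933390 u
Δm = 185.4933390 − 183.91034 = 1.5829990 u
Binding energy = Δm·c² = 1.5829990 × 931.494 MeV/u = 1474.55 MeV
Dividing by A = 184 gives 8.014 MeV per nucleon.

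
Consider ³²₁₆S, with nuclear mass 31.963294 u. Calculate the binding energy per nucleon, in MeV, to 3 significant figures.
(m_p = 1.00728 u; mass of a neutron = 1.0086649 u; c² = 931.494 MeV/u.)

The nucleus contains 16 protons and 32 − 16 = 16 neutrons.
Mass of separated nucleons = 16(1.00728) + 16(1.0086649) = 16.11648 + 16.1386384 = 32.2551184 u
Mass defect Δm = 32.2551184 − 31.963294 = 0.2918244 u
E_B = 0.2918244 × 931.494 = 271.833 MeV
Dividing by A = 32 gives 8.4948 MeV per nucleon.

8.49 MeV/nucleon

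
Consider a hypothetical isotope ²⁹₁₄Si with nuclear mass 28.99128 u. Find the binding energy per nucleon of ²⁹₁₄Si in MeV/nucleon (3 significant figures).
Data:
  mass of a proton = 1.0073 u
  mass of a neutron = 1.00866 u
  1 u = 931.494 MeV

Σm = 14·m_p + 15·m_n = 14.1022 + 15.12990 = 29.23210 u
Δm = 29.23210 − 28.99128 = 0.24082 u
E_B = 0.24082 × 931.494 = 224.322 MeV
BE/A = 224.322 MeV / 29 = 7.735 MeV/nucleon

7.74 MeV/nucleon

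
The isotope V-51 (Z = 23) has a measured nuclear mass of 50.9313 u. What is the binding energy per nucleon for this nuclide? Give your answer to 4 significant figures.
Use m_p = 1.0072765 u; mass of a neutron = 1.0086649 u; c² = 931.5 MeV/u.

With 23 protons and 28 neutrons (A = 51):
Mass of separated nucleons = 23(1.0072765) + 28(1.0086649) = 23.1673595 + 28.2426172 = 51.4099767 u
Δm = 51.4099767 − 50.9313 = 0.4786767 u
Converting to energy: 0.4786767 u × 931.5 MeV/u = 445.887 MeV
Per nucleon: 445.887 / 51 = 8.743 MeV

8.743 MeV/nucleon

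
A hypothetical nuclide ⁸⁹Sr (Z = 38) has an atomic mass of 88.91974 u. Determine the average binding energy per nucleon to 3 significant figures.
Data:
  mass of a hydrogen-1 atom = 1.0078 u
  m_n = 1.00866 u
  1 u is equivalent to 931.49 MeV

Z = 38, so N = A − Z = 89 − 38 = 51.
Mass of separated nucleons = 38(1.0078) + 51(1.00866) = 38.2964 + 51.44166 = 89.73806 u
Mass defect Δm = 89.73806 − 88.91974 = 0.81832 u
E_B = 0.81832 × 931.49 = 762.257 MeV
BE/A = 762.257 MeV / 89 = 8.5647 MeV/nucleon

8.56 MeV/nucleon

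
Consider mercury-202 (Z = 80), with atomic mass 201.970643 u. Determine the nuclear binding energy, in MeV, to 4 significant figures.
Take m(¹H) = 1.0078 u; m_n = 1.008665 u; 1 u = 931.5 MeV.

Z = 80, so N = A − Z = 202 − 80 = 122.
Total constituent mass: 80 × 1.0078 + 122 × 1.008665 = 203.681130 u
Mass defect Δm = 203.681130 − 201.970643 = 1.710487 u
Converting to energy: 1.710487 u × 931.5 MeV/u = 1593.32 MeV

1593 MeV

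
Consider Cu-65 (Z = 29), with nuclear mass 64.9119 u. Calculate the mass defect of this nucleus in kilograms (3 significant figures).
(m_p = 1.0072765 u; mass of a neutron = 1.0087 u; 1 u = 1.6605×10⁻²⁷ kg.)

1.02e-27 kg

Z = 29, so N = A − Z = 65 − 29 = 36.
Mass of separated nucleons = 29(1.0072765) + 36(1.0087) = 29.2110185 + 36.3132 = 65.5242185 u
Δm = 65.5242185 − 64.9119 = 0.6123185 u
In SI units: 0.6123185 u × 1.6605×10⁻²⁷ kg/u = 1.0168e-27 kg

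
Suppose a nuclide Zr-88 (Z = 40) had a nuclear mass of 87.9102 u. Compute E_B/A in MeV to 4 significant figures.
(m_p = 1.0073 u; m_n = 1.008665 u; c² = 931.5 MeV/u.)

With 40 protons and 48 neutrons (A = 88):
Total constituent mass: 40 × 1.0073 + 48 × 1.008665 = 88.707920 u
The mass defect is 88.707920 − 87.9102 = 0.797720 u.
Converting to energy: 0.797720 u × 931.5 MeV/u = 743.076 MeV
Dividing by A = 88 gives 8.444 MeV per nucleon.

8.444 MeV/nucleon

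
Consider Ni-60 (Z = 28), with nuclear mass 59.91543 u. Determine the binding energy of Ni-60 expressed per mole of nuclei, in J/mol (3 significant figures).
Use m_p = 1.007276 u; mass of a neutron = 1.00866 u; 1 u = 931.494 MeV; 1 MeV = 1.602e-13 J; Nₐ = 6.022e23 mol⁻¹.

With 28 protons and 32 neutrons (A = 60):
Total constituent mass: 28 × 1.007276 + 32 × 1.00866 = 60.480848 u
Mass defect Δm = 60.480848 − 59.91543 = 0.565418 u
E_B = 0.565418 × 931.494 = 526.683 MeV
Per nucleus in joules: 526.683 MeV × 1.602e-13 J/MeV = 8.4375e-11 J
Per mole: 8.4375e-11 J × 6.022e23 mol⁻¹ = 5.0811e+13 J/mol

5.08e+13 J/mol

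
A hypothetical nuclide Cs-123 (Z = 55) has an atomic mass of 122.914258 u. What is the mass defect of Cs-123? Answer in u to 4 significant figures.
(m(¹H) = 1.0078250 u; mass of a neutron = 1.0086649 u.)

1.105 u

The nucleus contains 55 protons and 123 − 55 = 68 neutrons.
Mass of separated nucleons = 55(1.0078250) + 68(1.0086649) = 55.4303750 + 68.5892132 = 124.0195882 u
Mass defect Δm = 124.0195882 − 122.914258 = 1.1053302 u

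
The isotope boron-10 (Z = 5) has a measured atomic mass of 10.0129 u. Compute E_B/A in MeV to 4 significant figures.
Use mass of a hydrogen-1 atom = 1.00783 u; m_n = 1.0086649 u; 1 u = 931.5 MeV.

Z = 5, so N = A − Z = 10 − 5 = 5.
Mass of separated nucleons = 5(1.00783) + 5(1.0086649) = 5.03915 + 5.0433245 = 10.0824745 u
The mass defect is 10.0824745 − 10.0129 = 0.0695745 u.
Binding energy = Δm·c² = 0.0695745 × 931.5 MeV/u = 64.8086 MeV
BE/A = 64.8086 MeV / 10 = 6.481 MeV/nucleon

6.481 MeV/nucleon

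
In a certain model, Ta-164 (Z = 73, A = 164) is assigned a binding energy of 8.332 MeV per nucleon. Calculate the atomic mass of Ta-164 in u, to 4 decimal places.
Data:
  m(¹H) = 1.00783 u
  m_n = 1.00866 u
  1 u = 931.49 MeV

163.8927 u

Total binding energy = 164 × 8.332 = 1366.448 MeV
Mass defect = 1366.448 MeV / (931.49 MeV/u) = 1.466949 u
Constituent mass = 73(1.00783) + 91(1.00866) = 165.35965 u
Atomic mass = 165.35965 − 1.466949 = 163.892701 u ≈ 163.8927 u (to 4 decimal places)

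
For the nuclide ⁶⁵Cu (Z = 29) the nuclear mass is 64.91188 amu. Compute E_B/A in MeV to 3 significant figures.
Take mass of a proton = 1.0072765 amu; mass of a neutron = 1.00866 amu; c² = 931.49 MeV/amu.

With 29 protons and 36 neutrons (A = 65):
Mass of separated nucleons = 29(1.0072765) + 36(1.00866) = 29.2110185 + 36.31176 = 65.5227785 amu
Δm = 65.5227785 − 64.91188 = 0.6108985 amu
Converting to energy: 0.6108985 amu × 931.49 MeV/amu = 569.046 MeV
Dividing by A = 65 gives 8.7546 MeV per nucleon.

8.75 MeV/nucleon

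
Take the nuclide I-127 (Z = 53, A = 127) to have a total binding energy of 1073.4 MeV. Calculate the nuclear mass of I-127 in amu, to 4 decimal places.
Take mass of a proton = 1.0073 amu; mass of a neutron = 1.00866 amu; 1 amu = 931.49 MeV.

Mass defect = 1073.4 MeV / (931.49 MeV/amu) = 1.152347 amu
Constituent mass = 53(1.0073) + 74(1.00866) = 128.02774 amu
Nuclear mass = 128.02774 − 1.152347 = 126.875393 amu ≈ 126.8754 amu (to 4 decimal places)

126.8754 amu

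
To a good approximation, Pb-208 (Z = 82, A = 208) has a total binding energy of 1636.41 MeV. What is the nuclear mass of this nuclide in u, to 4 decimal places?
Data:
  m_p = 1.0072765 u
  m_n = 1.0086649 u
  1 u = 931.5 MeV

207.9317 u

Mass defect = 1636.41 MeV / (931.5 MeV/u) = 1.756747 u
Constituent mass = 82(1.0072765) + 126(1.0086649) = 209.6884504 u
Nuclear mass = 209.6884504 − 1.756747 = 207.9317034 u ≈ 207.9317 u (to 4 decimal places)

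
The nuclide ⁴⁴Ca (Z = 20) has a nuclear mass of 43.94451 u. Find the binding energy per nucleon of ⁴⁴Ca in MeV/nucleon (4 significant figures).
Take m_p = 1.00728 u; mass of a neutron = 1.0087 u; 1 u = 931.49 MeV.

8.677 MeV/nucleon

Mass of separated nucleons = 20(1.00728) + 24(1.0087) = 20.14560 + 24.2088 = 44.35440 u
Δm = 44.35440 − 43.94451 = 0.40989 u
E_B = 0.40989 × 931.49 = 381.808 MeV
BE/A = 381.808 MeV / 44 = 8.677 MeV/nucleon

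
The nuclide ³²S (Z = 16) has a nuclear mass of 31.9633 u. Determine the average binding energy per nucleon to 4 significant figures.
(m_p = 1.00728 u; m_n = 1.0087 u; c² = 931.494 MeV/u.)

The nucleus contains 16 protons and 32 − 16 = 16 neutrons.
Mass of separated nucleons = 16(1.00728) + 16(1.0087) = 16.11648 + 16.1392 = 32.25568 u
Δm = 32.25568 − 31.9633 = 0.29238 u
Binding energy = Δm·c² = 0.29238 × 931.494 MeV/u = 272.350 MeV
Dividing by A = 32 gives 8.511 MeV per nucleon.

8.511 MeV/nucleon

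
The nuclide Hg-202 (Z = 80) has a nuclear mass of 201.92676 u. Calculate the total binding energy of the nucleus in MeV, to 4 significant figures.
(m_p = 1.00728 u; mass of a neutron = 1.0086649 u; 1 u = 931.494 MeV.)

The nucleus contains 80 protons and 202 − 80 = 122 neutrons.
Total constituent mass: 80 × 1.00728 + 122 × 1.0086649 = 203.6395178 u
Mass defect Δm = 203.6395178 − 201.92676 = 1.7127578 u
Binding energy = Δm·c² = 1.7127578 × 931.494 MeV/u = 1595.42 MeV

1595 MeV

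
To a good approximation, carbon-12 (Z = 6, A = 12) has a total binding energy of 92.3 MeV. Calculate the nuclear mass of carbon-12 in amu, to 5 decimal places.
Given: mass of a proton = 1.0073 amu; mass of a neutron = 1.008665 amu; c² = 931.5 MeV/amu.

Mass defect = 92.3 MeV / (931.5 MeV/amu) = 0.0990875 amu
Constituent mass = 6(1.0073) + 6(1.008665) = 12.095790 amu
Nuclear mass = 12.095790 − 0.0990875 = 11.9967025 amu ≈ 11.99670 amu (to 5 decimal places)

11.99670 amu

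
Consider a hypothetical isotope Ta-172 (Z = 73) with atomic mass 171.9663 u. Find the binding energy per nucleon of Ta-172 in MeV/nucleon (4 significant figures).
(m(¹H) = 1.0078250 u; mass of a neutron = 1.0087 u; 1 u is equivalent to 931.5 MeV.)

With 73 protons and 99 neutrons (A = 172):
Mass of separated nucleons = 73(1.0078250) + 99(1.0087) = 73.5712250 + 99.8613 = 173.4325250 u
Mass defect Δm = 173.4325250 − 171.9663 = 1.4662250 u
Binding energy = Δm·c² = 1.4662250 × 931.5 MeV/u = 1365.79 MeV
Dividing by A = 172 gives 7.941 MeV per nucleon.

7.941 MeV/nucleon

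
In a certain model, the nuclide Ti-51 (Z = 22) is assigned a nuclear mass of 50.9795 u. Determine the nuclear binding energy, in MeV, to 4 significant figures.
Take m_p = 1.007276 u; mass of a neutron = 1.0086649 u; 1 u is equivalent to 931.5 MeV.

The nucleus contains 22 protons and 51 − 22 = 29 neutrons.
Σm = 22·m_p + 29·m_n = 22.160072 + 29.2512821 = 51.4113541 u
The mass defect is 51.4113541 − 50.9795 = 0.4318541 u.
E_B = 0.4318541 × 931.5 = 402.272 MeV

402.3 MeV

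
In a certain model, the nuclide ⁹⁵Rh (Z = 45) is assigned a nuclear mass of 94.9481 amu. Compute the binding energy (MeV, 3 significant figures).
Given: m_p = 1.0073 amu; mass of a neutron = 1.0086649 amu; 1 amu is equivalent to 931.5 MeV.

758 MeV

Total constituent mass: 45 × 1.0073 + 50 × 1.0086649 = 95.7617450 amu
Mass defect Δm = 95.7617450 − 94.9481 = 0.8136450 amu
Binding energy = Δm·c² = 0.8136450 × 931.5 MeV/amu = 757.910 MeV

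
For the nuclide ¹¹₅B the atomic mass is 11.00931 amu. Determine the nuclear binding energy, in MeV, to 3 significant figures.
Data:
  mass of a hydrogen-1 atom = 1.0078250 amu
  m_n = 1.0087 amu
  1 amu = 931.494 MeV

76.4 MeV

Mass of separated nucleons = 5(1.0078250) + 6(1.0087) = 5.0391250 + 6.0522 = 11.0913250 amu
The mass defect is 11.0913250 − 11.00931 = 0.0820150 amu.
Binding energy = Δm·c² = 0.0820150 × 931.494 MeV/amu = 76.3965 MeV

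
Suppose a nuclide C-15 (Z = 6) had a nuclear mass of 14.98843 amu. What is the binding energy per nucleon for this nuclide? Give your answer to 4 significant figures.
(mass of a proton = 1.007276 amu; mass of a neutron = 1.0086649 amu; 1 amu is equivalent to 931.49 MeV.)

8.272 MeV/nucleon

With 6 protons and 9 neutrons (A = 15):
Σm = 6·m_p + 9·m_n = 6.043656 + 9.0779841 = 15.1216401 amu
The mass defect is 15.1216401 − 14.98843 = 0.1332101 amu.
Binding energy = Δm·c² = 0.1332101 × 931.49 MeV/amu = 124.084 MeV
BE/A = 124.084 MeV / 15 = 8.272 MeV/nucleon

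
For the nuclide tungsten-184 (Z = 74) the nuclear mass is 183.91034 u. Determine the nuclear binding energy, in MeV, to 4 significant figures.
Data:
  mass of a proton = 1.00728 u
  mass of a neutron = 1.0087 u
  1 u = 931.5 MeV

1477 MeV

Σm = 74·m_p + 110·m_n = 74.53872 + 110.9570 = 185.49572 u
Mass defect Δm = 185.49572 − 183.91034 = 1.58538 u
Converting to energy: 1.58538 u × 931.5 MeV/u = 1476.78 MeV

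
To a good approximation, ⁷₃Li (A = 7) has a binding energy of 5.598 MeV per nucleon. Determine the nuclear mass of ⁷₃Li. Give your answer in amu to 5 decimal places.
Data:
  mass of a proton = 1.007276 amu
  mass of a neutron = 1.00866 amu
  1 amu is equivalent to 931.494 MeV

7.01440 amu

Total binding energy = 7 × 5.598 = 39.186 MeV
Mass defect = 39.186 MeV / (931.494 MeV/amu) = 0.0420679 amu
Constituent mass = 3(1.007276) + 4(1.00866) = 7.056468 amu
Nuclear mass = 7.056468 − 0.0420679 = 7.0144001 amu ≈ 7.01440 amu (to 5 decimal places)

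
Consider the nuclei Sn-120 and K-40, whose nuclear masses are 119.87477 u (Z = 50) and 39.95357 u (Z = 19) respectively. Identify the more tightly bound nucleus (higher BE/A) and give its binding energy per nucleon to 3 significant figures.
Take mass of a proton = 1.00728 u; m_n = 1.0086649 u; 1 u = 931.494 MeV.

Sn-120: Σm = 50(1.00728) + 70(1.0086649) = 120.9705430 u; Δm = 1.0957730 u; E_B = 1020.7 MeV; E_B/A = 8.506 MeV
K-40: Σm = 19(1.00728) + 21(1.0086649) = 40.3202829 u; Δm = 0.3667129 u; E_B = 341.59 MeV; E_B/A = 8.540 MeV
K-40 has the higher binding energy per nucleon, so it is the more tightly bound nucleus.

K-40; 8.54 MeV/nucleon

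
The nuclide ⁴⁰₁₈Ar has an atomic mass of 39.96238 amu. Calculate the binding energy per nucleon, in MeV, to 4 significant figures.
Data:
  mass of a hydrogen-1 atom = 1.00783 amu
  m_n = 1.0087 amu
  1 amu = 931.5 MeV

With 18 protons and 22 neutrons (A = 40):
Mass of separated nucleons = 18(1.00783) + 22(1.0087) = 18.14094 + 22.1914 = 40.33234 amu
Mass defect Δm = 40.33234 − 39.96238 = 0.36996 amu
Converting to energy: 0.36996 amu × 931.5 MeV/amu = 344.618 MeV
BE/A = 344.618 MeV / 40 = 8.615 MeV/nucleon

8.615 MeV/nucleon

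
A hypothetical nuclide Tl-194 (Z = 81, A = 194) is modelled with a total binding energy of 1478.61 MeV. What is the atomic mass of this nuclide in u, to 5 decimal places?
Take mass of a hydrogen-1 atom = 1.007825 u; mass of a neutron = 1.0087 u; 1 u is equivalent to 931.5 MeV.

194.02958 u

Mass defect = 1478.61 MeV / (931.5 MeV/u) = 1.5873430 u
Constituent mass = 81(1.007825) + 113(1.0087) = 195.616925 u
Atomic mass = 195.616925 − 1.5873430 = 194.0295820 u ≈ 194.02958 u (to 5 decimal places)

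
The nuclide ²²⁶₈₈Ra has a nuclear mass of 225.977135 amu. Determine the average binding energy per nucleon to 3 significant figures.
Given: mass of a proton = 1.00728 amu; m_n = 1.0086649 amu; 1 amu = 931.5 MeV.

7.66 MeV/nucleon

Total constituent mass: 88 × 1.00728 + 138 × 1.0086649 = 227.8363962 amu
The mass defect is 227.8363962 − 225.977135 = 1.8592612 amu.
E_B = 1.8592612 × 931.5 = 1731.90 MeV
BE/A = 1731.90 MeV / 226 = 7.663 MeV/nucleon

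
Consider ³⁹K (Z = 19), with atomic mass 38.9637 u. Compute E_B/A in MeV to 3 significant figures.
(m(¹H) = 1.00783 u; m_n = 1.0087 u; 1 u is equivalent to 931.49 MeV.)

8.58 MeV/nucleon

Total constituent mass: 19 × 1.00783 + 20 × 1.0087 = 39.32277 u
Mass defect Δm = 39.32277 − 38.9637 = 0.35907 u
E_B = 0.35907 × 931.49 = 334.470 MeV
BE/A = 334.470 MeV / 39 = 8.576 MeV/nucleon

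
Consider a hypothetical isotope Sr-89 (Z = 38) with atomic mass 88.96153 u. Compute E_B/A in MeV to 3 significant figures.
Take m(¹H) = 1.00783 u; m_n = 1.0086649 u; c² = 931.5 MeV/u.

The nucleus contains 38 protons and 89 − 38 = 51 neutrons.
Σm = 38·m(¹H) + 51·m_n = 38.29754 + 51.4419099 = 89.7394499 u
The mass defect is 89.7394499 − 88.96153 = 0.7779199 u.
Binding energy = Δm·c² = 0.7779199 × 931.5 MeV/u = 724.632 MeV
BE/A = 724.632 MeV / 89 = 8.142 MeV/nucleon

8.14 MeV/nucleon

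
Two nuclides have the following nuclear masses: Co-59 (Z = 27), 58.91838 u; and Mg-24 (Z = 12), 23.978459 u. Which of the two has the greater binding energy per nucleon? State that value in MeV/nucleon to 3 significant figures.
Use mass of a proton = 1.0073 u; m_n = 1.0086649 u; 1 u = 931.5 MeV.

Co-59: Σm = 27(1.0073) + 32(1.0086649) = 59.4743768 u; Δm = 0.5559968 u; E_B = 517.91 MeV; E_B/A = 8.778 MeV
Mg-24: Σm = 12(1.0073) + 12(1.0086649) = 24.1915788 u; Δm = 0.2131198 u; E_B = 198.52 MeV; E_B/A = 8.272 MeV
Co-59 has the higher binding energy per nucleon, so it is the more tightly bound nucleus.

Co-59; 8.78 MeV/nucleon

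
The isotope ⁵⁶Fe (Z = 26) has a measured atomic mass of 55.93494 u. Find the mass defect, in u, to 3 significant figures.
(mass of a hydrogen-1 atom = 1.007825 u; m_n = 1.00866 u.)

0.528 u

With 26 protons and 30 neutrons (A = 56):
Total constituent mass: 26 × 1.007825 + 30 × 1.00866 = 56.463250 u
Δm = 56.463250 − 55.93494 = 0.528310 u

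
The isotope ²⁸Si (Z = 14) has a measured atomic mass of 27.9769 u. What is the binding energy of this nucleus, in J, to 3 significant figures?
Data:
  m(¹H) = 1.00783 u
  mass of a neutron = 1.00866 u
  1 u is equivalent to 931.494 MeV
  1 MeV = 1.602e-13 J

Z = 14, so N = A − Z = 28 − 14 = 14.
Mass of separated nucleons = 14(1.00783) + 14(1.00866) = 14.10962 + 14.12124 = 28.23086 u
Δm = 28.23086 − 27.9769 = 0.25396 u
Binding energy = Δm·c² = 0.25396 × 931.494 MeV/u = 236.562 MeV
In joules: 236.562 MeV × 1.602e-13 J/MeV = 3.7897e-11 J

3.79e-11 J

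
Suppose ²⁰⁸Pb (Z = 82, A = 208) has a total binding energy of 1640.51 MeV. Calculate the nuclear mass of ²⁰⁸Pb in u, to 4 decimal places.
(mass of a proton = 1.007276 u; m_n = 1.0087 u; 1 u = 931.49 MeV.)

Mass defect = 1640.51 MeV / (931.49 MeV/u) = 1.761168 u
Constituent mass = 82(1.007276) + 126(1.0087) = 209.692832 u
Nuclear mass = 209.692832 − 1.761168 = 207.931664 u ≈ 207.9317 u (to 4 decimal places)

207.9317 u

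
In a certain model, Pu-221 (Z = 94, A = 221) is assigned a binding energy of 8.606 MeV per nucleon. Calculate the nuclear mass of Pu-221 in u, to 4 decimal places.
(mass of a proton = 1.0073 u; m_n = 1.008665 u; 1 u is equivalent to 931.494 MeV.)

Total binding energy = 221 × 8.606 = 1901.926 MeV
Mass defect = 1901.926 MeV / (931.494 MeV/u) = 2.041802 u
Constituent mass = 94(1.0073) + 127(1.008665) = 222.786655 u
Nuclear mass = 222.786655 − 2.041802 = 220.744853 u ≈ 220.7449 u (to 4 decimal places)

220.7449 u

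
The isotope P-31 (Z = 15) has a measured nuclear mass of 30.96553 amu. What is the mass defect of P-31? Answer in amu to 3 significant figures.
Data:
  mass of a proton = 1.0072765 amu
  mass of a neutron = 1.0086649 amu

Z = 15, so N = A − Z = 31 − 15 = 16.
Mass of separated nucleons = 15(1.0072765) + 16(1.0086649) = 15.1091475 + 16.1386384 = 31.2477859 amu
The mass defect is 31.2477859 − 30.96553 = 0.2822559 amu.

0.282 amu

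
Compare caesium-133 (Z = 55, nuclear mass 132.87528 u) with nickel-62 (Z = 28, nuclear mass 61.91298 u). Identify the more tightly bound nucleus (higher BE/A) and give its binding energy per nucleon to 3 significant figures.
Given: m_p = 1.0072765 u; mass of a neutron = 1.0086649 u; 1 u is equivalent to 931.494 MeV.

caesium-133: Σm = 55(1.0072765) + 78(1.0086649) = 134.0760697 u; Δm = 1.2007897 u; E_B = 1118.5 MeV; E_B/A = 8.410 MeV
nickel-62: Σm = 28(1.0072765) + 34(1.0086649) = 62.4983486 u; Δm = 0.5853686 u; E_B = 545.267 MeV; E_B/A = 8.7946 MeV
nickel-62 has the higher binding energy per nucleon, so it is the more tightly bound nucleus.

nickel-62; 8.79 MeV/nucleon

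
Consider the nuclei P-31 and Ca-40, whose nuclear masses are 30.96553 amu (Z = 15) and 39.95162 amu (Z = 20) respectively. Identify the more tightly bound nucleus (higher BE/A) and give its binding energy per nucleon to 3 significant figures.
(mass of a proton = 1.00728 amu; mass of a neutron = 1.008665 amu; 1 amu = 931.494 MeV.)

P-31: Σm = 15(1.00728) + 16(1.008665) = 31.247840 amu; Δm = 0.282310 amu; E_B = 262.97 MeV; E_B/A = 8.483 MeV
Ca-40: Σm = 20(1.00728) + 20(1.008665) = 40.318900 amu; Δm = 0.367280 amu; E_B = 342.12 MeV; E_B/A = 8.553 MeV
Ca-40 has the higher binding energy per nucleon, so it is the more tightly bound nucleus.

Ca-40; 8.55 MeV/nucleon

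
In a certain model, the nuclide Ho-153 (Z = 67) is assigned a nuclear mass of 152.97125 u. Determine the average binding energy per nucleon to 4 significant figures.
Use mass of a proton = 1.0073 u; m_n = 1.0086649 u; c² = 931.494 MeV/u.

7.690 MeV/nucleon

Total constituent mass: 67 × 1.0073 + 86 × 1.0086649 = 154.2342814 u
Mass defect Δm = 154.2342814 − 152.97125 = 1.2630314 u
Binding energy = Δm·c² = 1.2630314 × 931.494 MeV/u = 1176.51 MeV
Dividing by A = 153 gives 7.690 MeV per nucleon.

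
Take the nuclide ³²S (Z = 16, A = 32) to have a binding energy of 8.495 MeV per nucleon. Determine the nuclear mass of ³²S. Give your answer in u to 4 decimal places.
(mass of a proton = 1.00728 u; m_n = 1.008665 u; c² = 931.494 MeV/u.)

31.9633 u

Total binding energy = 32 × 8.495 = 271.840 MeV
Mass defect = 271.840 MeV / (931.494 MeV/u) = 0.291832 u
Constituent mass = 16(1.00728) + 16(1.008665) = 32.255120 u
Nuclear mass = 32.255120 − 0.291832 = 31.963288 u ≈ 31.9633 u (to 4 decimal places)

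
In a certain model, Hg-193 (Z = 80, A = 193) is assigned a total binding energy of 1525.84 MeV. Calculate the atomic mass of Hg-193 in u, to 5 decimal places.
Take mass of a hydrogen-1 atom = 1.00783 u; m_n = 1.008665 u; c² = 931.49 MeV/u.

Mass defect = 1525.84 MeV / (931.49 MeV/u) = 1.6380637 u
Constituent mass = 80(1.00783) + 113(1.008665) = 194.605545 u
Atomic mass = 194.605545 − 1.6380637 = 192.9674813 u ≈ 192.96748 u (to 5 decimal places)

192.96748 u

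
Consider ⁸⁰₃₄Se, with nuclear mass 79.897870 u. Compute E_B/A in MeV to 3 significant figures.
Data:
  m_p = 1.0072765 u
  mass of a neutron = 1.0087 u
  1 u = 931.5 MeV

8.73 MeV/nucleon

Total constituent mass: 34 × 1.0072765 + 46 × 1.0087 = 80.6476010 u
The mass defect is 80.6476010 − 79.897870 = 0.7497310 u.
Binding energy = Δm·c² = 0.7497310 × 931.5 MeV/u = 698.374 MeV
Per nucleon: 698.374 / 80 = 8.730 MeV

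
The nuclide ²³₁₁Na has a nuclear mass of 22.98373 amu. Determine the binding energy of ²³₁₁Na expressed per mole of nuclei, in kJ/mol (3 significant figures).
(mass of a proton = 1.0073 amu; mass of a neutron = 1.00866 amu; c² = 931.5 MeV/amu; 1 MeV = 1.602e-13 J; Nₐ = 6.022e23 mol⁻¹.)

1.80e+10 kJ/mol

Z = 11, so N = A − Z = 23 − 11 = 12.
Total constituent mass: 11 × 1.0073 + 12 × 1.00866 = 23.18422 amu
The mass defect is 23.18422 − 22.98373 = 0.20049 amu.
Converting to energy: 0.20049 amu × 931.5 MeV/amu = 186.756 MeV
Per nucleus in joules: 186.756 MeV × 1.602e-13 J/MeV = 2.9918e-11 J
Per mole: 2.9918e-11 J × 6.022e23 mol⁻¹ = 1.8017e+13 J/mol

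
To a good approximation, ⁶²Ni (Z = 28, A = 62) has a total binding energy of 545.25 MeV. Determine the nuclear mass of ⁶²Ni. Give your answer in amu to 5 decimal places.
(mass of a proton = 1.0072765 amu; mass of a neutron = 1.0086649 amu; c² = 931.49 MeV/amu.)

61.91300 amu

Mass defect = 545.25 MeV / (931.49 MeV/amu) = 0.5853525 amu
Constituent mass = 28(1.0072765) + 34(1.0086649) = 62.4983486 amu
Nuclear mass = 62.4983486 − 0.5853525 = 61.9129961 amu ≈ 61.91300 amu (to 5 decimal places)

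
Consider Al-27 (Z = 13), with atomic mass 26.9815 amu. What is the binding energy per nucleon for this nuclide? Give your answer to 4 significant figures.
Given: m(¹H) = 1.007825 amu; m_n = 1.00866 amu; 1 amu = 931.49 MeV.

8.330 MeV/nucleon

The nucleus contains 13 protons and 27 − 13 = 14 neutrons.
Total constituent mass: 13 × 1.007825 + 14 × 1.00866 = 27.222965 amu
Δm = 27.222965 − 26.9815 = 0.241465 amu
Binding energy = Δm·c² = 0.241465 × 931.49 MeV/amu = 224.922 MeV
Dividing by A = 27 gives 8.330 MeV per nucleon.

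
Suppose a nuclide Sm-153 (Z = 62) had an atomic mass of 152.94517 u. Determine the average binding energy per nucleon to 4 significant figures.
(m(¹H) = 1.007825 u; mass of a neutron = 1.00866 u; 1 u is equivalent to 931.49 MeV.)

Z = 62, so N = A − Z = 153 − 62 = 91.
Σm = 62·m(¹H) + 91·m_n = 62.485150 + 91.78806 = 154.273210 u
Mass defect Δm = 154.273210 − 152.94517 = 1.328040 u
Binding energy = Δm·c² = 1.328040 × 931.49 MeV/u = 1237.06 MeV
Dividing by A = 153 gives 8.085 MeV per nucleon.

8.085 MeV/nucleon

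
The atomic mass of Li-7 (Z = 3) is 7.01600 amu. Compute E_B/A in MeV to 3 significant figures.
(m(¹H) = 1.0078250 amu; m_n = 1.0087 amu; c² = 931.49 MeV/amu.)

5.63 MeV/nucleon

Total constituent mass: 3 × 1.0078250 + 4 × 1.0087 = 7.0582750 amu
The mass defect is 7.0582750 − 7.01600 = 0.0422750 amu.
Converting to energy: 0.0422750 amu × 931.49 MeV/amu = 39.3787 MeV
Dividing by A = 7 gives 5.626 MeV per nucleon.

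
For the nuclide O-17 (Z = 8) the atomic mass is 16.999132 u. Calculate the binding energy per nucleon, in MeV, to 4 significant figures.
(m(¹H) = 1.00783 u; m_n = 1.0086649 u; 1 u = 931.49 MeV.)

7.753 MeV/nucleon

Z = 8, so N = A − Z = 17 − 8 = 9.
Σm = 8·m(¹H) + 9·m_n = 8.06264 + 9.0779841 = 17.1406241 u
The mass defect is 17.1406241 − 16.999132 = 0.1414921 u.
Binding energy = Δm·c² = 0.1414921 × 931.49 MeV/u = 131.798 MeV
Dividing by A = 17 gives 7.753 MeV per nucleon.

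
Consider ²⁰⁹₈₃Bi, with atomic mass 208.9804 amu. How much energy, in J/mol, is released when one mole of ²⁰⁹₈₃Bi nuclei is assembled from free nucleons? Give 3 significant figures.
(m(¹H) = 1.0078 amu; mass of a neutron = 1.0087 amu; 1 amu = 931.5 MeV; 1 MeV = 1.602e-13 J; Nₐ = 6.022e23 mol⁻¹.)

The nucleus contains 83 protons and 209 − 83 = 126 neutrons.
Σm = 83·m(¹H) + 126·m_n = 83.6474 + 127.0962 = 210.7436 amu
Δm = 210.7436 − 208.9804 = 1.7632 amu
Binding energy = Δm·c² = 1.7632 × 931.5 MeV/amu = 1642.42 MeV
Per nucleus in joules: 1642.42 MeV × 1.602e-13 J/MeV = 2.6312e-10 J
Per mole: 2.6312e-10 J × 6.022e23 mol⁻¹ = 1.5845e+14 J/mol

1.58e+14 J/mol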